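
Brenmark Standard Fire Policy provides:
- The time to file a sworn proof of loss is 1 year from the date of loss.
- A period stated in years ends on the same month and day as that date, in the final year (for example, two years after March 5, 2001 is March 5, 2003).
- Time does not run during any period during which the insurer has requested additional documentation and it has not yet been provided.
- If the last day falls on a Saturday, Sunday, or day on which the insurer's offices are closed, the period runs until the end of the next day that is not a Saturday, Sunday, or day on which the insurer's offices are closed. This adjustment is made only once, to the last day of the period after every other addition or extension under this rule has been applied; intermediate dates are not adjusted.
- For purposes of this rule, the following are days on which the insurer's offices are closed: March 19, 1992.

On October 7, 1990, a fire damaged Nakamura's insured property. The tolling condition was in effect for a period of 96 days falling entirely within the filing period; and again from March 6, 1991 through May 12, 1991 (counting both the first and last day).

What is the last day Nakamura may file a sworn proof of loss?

March 20, 1992

1 year after October 7, 1990 is October 7, 1991.
Tolling adds 96 days: October 7, 1991 + 96 days = January 11, 1992.
From March 6, 1991 through May 12, 1991 inclusive is 68 days; tolling adds 68 days: January 11, 1992 + 68 days = March 19, 1992.
March 19, 1992 is a listed holiday. The next qualifying day is March 20, 1992.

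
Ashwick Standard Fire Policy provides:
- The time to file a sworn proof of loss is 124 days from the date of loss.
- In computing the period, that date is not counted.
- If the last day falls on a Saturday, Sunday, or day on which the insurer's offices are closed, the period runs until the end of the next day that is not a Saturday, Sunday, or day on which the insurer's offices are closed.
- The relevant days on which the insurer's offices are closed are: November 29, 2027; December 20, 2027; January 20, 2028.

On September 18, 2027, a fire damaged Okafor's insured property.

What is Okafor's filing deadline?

124 days after September 18, 2027 is January 20, 2028.
January 20, 2028 is a listed holiday. The next qualifying day is January 21, 2028.

January 21, 2028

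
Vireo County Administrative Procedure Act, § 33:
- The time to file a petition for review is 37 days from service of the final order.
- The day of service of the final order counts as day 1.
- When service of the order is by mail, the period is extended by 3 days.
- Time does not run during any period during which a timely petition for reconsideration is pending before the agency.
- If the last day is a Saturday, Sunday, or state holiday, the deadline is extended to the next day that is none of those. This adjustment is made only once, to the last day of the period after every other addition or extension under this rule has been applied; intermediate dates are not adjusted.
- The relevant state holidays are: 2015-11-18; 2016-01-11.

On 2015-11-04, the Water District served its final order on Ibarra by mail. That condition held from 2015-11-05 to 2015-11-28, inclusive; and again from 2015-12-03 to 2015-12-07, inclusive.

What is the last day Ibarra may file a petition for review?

Counting 2015-11-04 as day 1, day 37 is December 10, 2015.
Service was by mail, adding 3 days: December 10, 2015 + 3 days = December 13, 2015.
From November 5, 2015 through November 28, 2015 inclusive is 24 days; tolling adds 24 days: December 13, 2015 + 24 days = January 6, 2016.
From December 3, 2015 through December 7, 2015 inclusive is 5 days; tolling adds 5 days: January 6, 2016 + 5 days = January 11, 2016.
January 11, 2016 is a listed holiday. The next qualifying day is January 12, 2016.

January 12, 2016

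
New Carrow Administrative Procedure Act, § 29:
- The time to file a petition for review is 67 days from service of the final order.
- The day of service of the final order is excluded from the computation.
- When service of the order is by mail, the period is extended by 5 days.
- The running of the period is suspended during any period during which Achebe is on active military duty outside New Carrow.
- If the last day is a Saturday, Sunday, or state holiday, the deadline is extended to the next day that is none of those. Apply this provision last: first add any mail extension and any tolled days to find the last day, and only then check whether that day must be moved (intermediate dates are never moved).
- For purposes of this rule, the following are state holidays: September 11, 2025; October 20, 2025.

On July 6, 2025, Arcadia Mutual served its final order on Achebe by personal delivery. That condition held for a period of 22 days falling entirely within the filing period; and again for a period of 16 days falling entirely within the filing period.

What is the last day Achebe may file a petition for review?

67 days after July 6, 2025 is September 11, 2025.
Service was not by mail, so no mail extension applies.
Tolling adds 22 days: September 11, 2025 + 22 days = October 3, 2025.
Tolling adds 16 days: October 3, 2025 + 16 days = October 19, 2025.
October 19, 2025 is Sunday; October 20, 2025 is a listed holiday. The next qualifying day is October 21, 2025.

October 21, 2025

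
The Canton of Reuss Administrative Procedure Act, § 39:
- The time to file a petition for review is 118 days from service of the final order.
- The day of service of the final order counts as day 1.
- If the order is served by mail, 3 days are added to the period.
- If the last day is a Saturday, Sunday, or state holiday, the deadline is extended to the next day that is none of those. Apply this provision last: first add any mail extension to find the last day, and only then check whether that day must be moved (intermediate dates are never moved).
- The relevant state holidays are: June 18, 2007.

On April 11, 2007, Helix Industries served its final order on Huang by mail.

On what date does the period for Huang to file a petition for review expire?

Counting April 11, 2007 as day 1, day 118 is August 6, 2007.
Service was by mail, adding 3 days: August 6, 2007 + 3 days = August 9, 2007.
August 9, 2007 is a Thursday and not a state holiday, so no extension applies.

August 9, 2007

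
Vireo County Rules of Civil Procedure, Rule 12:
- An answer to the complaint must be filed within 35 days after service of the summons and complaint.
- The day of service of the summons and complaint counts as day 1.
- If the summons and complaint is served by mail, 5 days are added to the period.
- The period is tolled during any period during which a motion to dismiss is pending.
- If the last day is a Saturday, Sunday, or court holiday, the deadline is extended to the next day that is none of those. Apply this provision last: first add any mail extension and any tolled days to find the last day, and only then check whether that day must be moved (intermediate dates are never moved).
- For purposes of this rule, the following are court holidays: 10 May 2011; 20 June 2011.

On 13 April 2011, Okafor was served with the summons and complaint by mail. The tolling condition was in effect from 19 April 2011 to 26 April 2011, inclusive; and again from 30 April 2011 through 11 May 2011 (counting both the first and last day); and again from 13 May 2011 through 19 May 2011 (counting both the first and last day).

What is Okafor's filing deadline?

Counting 13 April 2011 as day 1, day 35 is May 17, 2011.
Service was by mail, adding 5 days: May 17, 2011 + 5 days = May 22, 2011.
From April 19, 2011 through April 26, 2011 inclusive is 8 days; tolling adds 8 days: May 22, 2011 + 8 days = May 30, 2011.
From April 30, 2011 through May 11, 2011 inclusive is 12 days; tolling adds 12 days: May 30, 2011 + 12 days = June 11, 2011.
From May 13, 2011 through May 19, 2011 inclusive is 7 days; tolling adds 7 days: June 11, 2011 + 7 days = June 18, 2011.
June 18, 2011 is Saturday; June 19, 2011 is Sunday; June 20, 2011 is a listed holiday. The next qualifying day is June 21, 2011.

June 21, 2011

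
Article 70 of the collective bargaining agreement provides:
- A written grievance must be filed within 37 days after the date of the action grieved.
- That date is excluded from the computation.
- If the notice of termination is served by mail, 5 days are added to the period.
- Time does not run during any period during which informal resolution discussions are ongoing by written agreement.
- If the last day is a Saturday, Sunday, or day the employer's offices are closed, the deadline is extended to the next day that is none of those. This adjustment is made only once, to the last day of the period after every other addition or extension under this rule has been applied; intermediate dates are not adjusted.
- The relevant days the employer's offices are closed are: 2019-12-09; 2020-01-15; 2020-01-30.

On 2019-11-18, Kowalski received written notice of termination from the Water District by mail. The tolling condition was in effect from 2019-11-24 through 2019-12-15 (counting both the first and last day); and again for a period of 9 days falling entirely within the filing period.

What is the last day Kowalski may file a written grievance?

37 days after 2019-11-18 is December 25, 2019.
Service was by mail, adding 5 days: December 25, 2019 + 5 days = December 30, 2019.
From November 24, 2019 through December 15, 2019 inclusive is 22 days; tolling adds 22 days: December 30, 2019 + 22 days = January 21, 2020.
Tolling adds 9 days: January 21, 2020 + 9 days = January 30, 2020.
January 30, 2020 is a listed holiday. The next qualifying day is January 31, 2020.

January 31, 2020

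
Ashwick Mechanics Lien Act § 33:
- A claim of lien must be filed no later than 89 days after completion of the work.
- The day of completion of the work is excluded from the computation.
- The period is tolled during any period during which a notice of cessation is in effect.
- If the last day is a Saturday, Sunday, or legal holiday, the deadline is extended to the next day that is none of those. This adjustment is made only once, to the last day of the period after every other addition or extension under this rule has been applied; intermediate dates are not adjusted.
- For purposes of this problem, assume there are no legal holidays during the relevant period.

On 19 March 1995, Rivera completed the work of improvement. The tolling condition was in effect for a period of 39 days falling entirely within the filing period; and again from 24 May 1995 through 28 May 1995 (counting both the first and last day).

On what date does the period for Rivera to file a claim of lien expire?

July 31, 1995

89 days after 19 March 1995 is June 16, 1995.
Tolling adds 39 days: June 16, 1995 + 39 days = July 25, 1995.
From May 24, 1995 through May 28, 1995 inclusive is 5 days; tolling adds 5 days: July 25, 1995 + 5 days = July 30, 1995.
July 30, 1995 is Sunday. The next qualifying day is July 31, 1995.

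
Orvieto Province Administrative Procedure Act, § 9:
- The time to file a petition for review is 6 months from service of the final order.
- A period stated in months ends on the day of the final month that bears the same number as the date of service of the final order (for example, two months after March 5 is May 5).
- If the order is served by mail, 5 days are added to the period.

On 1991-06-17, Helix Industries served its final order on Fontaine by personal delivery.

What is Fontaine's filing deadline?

December 17, 1991

6 months after 1991-06-17 is December 17, 1991.
Service was not by mail, so no mail extension applies.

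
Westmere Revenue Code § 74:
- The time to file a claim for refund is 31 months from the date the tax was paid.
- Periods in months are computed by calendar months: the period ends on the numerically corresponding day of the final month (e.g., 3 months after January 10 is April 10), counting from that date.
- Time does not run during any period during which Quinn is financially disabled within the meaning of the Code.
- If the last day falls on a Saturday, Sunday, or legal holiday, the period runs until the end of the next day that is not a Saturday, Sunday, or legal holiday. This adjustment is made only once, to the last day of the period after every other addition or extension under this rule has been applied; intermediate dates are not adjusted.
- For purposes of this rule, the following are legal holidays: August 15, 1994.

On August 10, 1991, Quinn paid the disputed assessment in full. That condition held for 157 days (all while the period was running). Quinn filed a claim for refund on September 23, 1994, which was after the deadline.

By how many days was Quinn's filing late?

31 months after August 10, 1991 is March 10, 1994.
Tolling adds 157 days: March 10, 1994 + 157 days = August 14, 1994.
August 14, 1994 is Sunday; August 15, 1994 is a listed holiday. The next qualifying day is August 16, 1994.
The deadline is August 16, 1994; from August 16, 1994 to September 23, 1994 is 38 days.

38 days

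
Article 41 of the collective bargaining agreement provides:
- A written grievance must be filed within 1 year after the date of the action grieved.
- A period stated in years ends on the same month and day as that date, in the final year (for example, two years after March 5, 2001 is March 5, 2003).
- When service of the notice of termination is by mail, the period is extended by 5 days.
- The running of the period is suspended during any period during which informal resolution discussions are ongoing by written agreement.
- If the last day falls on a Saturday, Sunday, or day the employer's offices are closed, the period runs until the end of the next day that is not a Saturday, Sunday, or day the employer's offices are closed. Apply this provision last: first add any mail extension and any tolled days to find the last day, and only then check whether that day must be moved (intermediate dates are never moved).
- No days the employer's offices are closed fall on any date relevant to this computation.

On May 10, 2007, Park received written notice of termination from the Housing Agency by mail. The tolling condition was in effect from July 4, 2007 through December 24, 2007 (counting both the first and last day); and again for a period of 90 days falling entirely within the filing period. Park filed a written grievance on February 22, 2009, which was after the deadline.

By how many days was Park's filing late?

1 year after May 10, 2007 is May 10, 2008.
Service was by mail, adding 5 days: May 10, 2008 + 5 days = May 15, 2008.
From July 4, 2007 through December 24, 2007 inclusive is 174 days; tolling adds 174 days: May 15, 2008 + 174 days = November 5, 2008.
Tolling adds 90 days: November 5, 2008 + 90 days = February 3, 2009.
February 3, 2009 is a Tuesday and not a day the employer's offices are closed, so no extension applies.
The deadline is February 3, 2009; from February 3, 2009 to February 22, 2009 is 19 days.

19 days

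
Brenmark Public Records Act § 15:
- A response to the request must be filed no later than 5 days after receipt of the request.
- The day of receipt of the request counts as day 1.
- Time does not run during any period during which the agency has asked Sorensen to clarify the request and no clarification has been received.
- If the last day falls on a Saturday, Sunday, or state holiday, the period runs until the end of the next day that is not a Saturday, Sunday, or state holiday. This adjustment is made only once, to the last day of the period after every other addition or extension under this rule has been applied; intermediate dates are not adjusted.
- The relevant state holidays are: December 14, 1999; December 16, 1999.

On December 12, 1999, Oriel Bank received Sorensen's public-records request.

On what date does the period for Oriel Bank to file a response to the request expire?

Counting December 12, 1999 as day 1, day 5 is December 16, 1999.
December 16, 1999 is a listed holiday. The next qualifying day is December 17, 1999.

December 17, 1999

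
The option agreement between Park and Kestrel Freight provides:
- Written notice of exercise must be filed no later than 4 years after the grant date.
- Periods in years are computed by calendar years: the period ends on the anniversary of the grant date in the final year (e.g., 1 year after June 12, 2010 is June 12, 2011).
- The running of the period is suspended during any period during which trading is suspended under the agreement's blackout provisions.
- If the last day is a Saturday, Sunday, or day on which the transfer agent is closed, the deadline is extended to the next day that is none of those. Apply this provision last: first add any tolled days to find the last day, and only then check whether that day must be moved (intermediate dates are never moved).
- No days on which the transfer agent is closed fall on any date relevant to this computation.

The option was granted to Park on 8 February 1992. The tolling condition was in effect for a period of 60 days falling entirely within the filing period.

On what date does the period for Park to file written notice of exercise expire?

4 years after 8 February 1992 is February 8, 1996.
Tolling adds 60 days: February 8, 1996 + 60 days = April 8, 1996.
April 8, 1996 is a Monday and not a day on which the transfer agent is closed, so no extension applies.

April 8, 1996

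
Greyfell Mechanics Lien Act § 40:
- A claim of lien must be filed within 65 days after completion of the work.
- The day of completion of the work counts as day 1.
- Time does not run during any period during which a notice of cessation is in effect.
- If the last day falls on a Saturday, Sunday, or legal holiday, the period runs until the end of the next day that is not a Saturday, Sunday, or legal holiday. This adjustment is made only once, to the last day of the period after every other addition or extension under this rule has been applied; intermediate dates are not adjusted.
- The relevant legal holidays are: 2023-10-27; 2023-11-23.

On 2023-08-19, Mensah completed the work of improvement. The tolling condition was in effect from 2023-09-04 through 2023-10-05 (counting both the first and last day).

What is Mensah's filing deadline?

November 24, 2023

Counting 2023-08-19 as day 1, day 65 is October 22, 2023.
From September 4, 2023 through October 5, 2023 inclusive is 32 days; tolling adds 32 days: October 22, 2023 + 32 days = November 23, 2023.
November 23, 2023 is a listed holiday. The next qualifying day is November 24, 2023.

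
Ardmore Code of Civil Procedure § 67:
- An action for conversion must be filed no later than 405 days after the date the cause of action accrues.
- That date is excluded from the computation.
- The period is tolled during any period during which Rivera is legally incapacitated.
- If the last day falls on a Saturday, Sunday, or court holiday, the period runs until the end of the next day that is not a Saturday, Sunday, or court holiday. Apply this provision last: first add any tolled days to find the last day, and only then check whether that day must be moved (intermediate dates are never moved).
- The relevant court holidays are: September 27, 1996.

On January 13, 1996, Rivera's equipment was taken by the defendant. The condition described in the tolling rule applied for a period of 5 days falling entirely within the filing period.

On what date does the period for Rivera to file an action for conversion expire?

February 26, 1997

405 days after January 13, 1996 is February 21, 1997.
Tolling adds 5 days: February 21, 1997 + 5 days = February 26, 1997.
February 26, 1997 is a Wednesday and not a court holiday, so no extension applies.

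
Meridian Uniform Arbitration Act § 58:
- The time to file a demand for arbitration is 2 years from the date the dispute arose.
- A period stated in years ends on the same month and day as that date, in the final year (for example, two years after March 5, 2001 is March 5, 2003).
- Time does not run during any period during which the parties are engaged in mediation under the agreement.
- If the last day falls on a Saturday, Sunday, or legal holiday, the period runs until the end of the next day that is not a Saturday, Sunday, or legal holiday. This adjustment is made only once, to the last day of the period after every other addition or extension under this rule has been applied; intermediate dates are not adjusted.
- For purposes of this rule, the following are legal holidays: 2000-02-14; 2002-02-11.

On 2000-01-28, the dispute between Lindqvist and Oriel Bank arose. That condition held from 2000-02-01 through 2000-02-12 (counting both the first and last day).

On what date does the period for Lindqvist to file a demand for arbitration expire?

February 12, 2002

2 years after 2000-01-28 is January 28, 2002.
From February 1, 2000 through February 12, 2000 inclusive is 12 days; tolling adds 12 days: January 28, 2002 + 12 days = February 9, 2002.
February 9, 2002 is Saturday; February 10, 2002 is Sunday; February 11, 2002 is a listed holiday. The next qualifying day is February 12, 2002.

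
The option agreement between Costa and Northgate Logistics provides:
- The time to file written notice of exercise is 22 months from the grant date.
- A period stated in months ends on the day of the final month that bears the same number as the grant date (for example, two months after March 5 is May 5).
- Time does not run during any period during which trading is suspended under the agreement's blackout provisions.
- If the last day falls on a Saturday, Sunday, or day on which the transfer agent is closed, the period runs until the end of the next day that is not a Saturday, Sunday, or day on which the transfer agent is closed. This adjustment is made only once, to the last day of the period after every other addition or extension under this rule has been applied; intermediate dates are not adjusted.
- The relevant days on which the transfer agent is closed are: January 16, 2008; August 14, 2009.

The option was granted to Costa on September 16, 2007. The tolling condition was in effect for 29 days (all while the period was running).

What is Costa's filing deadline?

22 months after September 16, 2007 is July 16, 2009.
Tolling adds 29 days: July 16, 2009 + 29 days = August 14, 2009.
August 14, 2009 is a listed holiday; August 15, 2009 is Saturday; August 16, 2009 is Sunday. The next qualifying day is August 17, 2009.

August 17, 2009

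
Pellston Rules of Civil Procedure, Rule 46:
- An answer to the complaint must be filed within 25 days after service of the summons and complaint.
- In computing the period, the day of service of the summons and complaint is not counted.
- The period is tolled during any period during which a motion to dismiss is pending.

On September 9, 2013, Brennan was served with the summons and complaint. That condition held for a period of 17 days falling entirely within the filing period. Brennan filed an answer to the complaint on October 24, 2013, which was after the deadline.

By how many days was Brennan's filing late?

25 days after September 9, 2013 is October 4, 2013.
Tolling adds 17 days: October 4, 2013 + 17 days = October 21, 2013.
The deadline is October 21, 2013; from October 21, 2013 to October 24, 2013 is 3 days.

3 days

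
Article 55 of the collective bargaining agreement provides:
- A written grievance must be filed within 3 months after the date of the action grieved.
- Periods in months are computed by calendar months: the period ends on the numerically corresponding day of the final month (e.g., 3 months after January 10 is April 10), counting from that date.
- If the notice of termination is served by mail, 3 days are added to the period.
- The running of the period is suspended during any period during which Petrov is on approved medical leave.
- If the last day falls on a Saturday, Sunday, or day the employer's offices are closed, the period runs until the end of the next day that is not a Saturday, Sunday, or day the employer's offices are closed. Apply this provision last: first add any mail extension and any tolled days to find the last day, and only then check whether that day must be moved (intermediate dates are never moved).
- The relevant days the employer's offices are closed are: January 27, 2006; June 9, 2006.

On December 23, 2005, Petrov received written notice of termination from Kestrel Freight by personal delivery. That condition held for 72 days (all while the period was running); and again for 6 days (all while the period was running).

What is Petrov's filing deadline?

June 12, 2006

3 months after December 23, 2005 is March 23, 2006.
Service was not by mail, so no mail extension applies.
Tolling adds 72 days: March 23, 2006 + 72 days = June 3, 2006.
Tolling adds 6 days: June 3, 2006 + 6 days = June 9, 2006.
June 9, 2006 is a listed holiday; June 10, 2006 is Saturday; June 11, 2006 is Sunday. The next qualifying day is June 12, 2006.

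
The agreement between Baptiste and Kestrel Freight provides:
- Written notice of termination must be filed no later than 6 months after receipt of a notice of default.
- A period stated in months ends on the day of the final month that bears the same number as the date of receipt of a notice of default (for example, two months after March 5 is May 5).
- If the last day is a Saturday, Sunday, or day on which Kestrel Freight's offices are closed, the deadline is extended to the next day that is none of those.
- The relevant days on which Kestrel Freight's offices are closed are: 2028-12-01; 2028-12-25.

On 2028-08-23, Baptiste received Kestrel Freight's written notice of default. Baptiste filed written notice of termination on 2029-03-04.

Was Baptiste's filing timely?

No

6 months after 2028-08-23 is February 23, 2029.
February 23, 2029 is a Friday and not a day on which Kestrel Freight's offices are closed, so no extension applies.
The deadline is February 23, 2029; the filing on March 4, 2029 is after that date.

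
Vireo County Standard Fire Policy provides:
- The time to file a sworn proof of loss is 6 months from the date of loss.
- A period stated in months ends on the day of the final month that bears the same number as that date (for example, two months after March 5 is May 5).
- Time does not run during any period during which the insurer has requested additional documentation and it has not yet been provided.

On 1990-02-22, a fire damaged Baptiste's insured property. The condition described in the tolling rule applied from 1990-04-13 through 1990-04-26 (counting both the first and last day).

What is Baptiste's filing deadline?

September 5, 1990

6 months after 1990-02-22 is August 22, 1990.
From April 13, 1990 through April 26, 1990 inclusive is 14 days; tolling adds 14 days: August 22, 1990 + 14 days = September 5, 1990.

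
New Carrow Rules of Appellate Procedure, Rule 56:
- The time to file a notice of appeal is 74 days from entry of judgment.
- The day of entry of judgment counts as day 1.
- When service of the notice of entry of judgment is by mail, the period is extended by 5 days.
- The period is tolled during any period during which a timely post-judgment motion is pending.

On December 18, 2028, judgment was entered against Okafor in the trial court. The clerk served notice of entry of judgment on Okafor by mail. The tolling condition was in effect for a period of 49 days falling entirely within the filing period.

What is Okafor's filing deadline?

April 24, 2029

Counting December 18, 2028 as day 1, day 74 is March 1, 2029.
Service was by mail, adding 5 days: March 1, 2029 + 5 days = March 6, 2029.
Tolling adds 49 days: March 6, 2029 + 49 days = April 24, 2029.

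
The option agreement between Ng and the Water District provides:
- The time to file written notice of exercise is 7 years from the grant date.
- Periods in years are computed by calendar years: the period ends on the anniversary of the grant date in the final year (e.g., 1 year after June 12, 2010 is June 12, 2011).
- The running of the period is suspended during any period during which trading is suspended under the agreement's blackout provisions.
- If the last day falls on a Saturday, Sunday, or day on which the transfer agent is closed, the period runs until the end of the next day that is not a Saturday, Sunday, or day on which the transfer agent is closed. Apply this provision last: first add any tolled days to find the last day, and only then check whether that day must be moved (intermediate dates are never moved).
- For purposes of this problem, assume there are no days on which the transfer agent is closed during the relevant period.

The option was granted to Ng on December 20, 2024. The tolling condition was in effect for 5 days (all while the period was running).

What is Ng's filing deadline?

7 years after December 20, 2024 is December 20, 2031.
Tolling adds 5 days: December 20, 2031 + 5 days = December 25, 2031.
December 25, 2031 is a Thursday and not a day on which the transfer agent is closed, so no extension applies.

December 25, 2031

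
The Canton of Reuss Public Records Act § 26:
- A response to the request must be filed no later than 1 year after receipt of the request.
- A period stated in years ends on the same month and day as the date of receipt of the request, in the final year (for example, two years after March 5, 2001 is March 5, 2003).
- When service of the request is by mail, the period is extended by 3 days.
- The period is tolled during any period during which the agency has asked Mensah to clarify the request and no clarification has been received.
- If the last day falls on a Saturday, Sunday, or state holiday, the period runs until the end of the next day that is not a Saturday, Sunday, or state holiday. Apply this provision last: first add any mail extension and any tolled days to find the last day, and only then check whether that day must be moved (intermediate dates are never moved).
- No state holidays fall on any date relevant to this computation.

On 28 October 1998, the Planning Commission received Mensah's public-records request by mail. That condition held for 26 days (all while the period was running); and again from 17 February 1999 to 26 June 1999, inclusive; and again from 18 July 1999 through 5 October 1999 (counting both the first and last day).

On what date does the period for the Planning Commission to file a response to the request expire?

June 23, 2000

1 year after 28 October 1998 is October 28, 1999.
Service was by mail, adding 3 days: October 28, 1999 + 3 days = October 31, 1999.
Tolling adds 26 days: October 31, 1999 + 26 days = November 26, 1999.
From February 17, 1999 through June 26, 1999 inclusive is 130 days; tolling adds 130 days: November 26, 1999 + 130 days = April 4, 2000.
From July 18, 1999 through October 5, 1999 inclusive is 80 days; tolling adds 80 days: April 4, 2000 + 80 days = June 23, 2000.
June 23, 2000 is a Friday and not a state holiday, so no extension applies.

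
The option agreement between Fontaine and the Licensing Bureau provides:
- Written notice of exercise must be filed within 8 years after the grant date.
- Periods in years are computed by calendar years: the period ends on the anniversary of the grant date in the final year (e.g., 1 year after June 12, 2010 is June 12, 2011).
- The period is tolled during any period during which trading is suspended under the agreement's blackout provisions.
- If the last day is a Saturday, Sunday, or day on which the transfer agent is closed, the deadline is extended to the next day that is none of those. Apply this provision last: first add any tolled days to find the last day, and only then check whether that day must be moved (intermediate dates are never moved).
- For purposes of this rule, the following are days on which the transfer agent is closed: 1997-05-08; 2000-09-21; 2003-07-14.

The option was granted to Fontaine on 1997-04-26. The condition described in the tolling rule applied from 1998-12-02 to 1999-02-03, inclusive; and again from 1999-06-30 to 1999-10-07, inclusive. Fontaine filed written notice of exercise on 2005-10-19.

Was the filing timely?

8 years after 1997-04-26 is April 26, 2005.
From December 2, 1998 through February 3, 1999 inclusive is 64 days; tolling adds 64 days: April 26, 2005 + 64 days = June 29, 2005.
From June 30, 1999 through October 7, 1999 inclusive is 100 days; tolling adds 100 days: June 29, 2005 + 100 days = October 7, 2005.
October 7, 2005 is a Friday and not a day on which the transfer agent is closed, so no extension applies.
The deadline is October 7, 2005; the filing on October 19, 2005 is after that date.

No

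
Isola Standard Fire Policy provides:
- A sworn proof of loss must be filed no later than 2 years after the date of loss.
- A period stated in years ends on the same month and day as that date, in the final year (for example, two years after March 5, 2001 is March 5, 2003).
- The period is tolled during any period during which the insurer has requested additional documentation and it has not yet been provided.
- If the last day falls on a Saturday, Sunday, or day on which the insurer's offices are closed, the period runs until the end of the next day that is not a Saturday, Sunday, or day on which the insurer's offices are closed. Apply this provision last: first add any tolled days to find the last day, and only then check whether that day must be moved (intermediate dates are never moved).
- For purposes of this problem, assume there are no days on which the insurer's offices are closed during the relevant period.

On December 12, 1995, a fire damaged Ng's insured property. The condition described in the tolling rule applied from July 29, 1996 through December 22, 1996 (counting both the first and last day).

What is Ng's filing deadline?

2 years after December 12, 1995 is December 12, 1997.
From July 29, 1996 through December 22, 1996 inclusive is 147 days; tolling adds 147 days: December 12, 1997 + 147 days = May 8, 1998.
May 8, 1998 is a Friday and not a day on which the insurer's offices are closed, so no extension applies.

May 8, 1998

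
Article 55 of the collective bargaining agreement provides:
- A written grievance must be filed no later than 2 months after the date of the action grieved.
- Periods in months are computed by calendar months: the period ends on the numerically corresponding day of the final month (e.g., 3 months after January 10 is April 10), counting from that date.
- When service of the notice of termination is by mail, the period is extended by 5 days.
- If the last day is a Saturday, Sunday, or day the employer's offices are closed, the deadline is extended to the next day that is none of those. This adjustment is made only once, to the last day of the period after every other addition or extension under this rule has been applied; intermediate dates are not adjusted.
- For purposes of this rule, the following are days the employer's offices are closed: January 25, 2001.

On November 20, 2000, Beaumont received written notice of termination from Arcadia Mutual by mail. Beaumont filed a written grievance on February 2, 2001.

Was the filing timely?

No

2 months after November 20, 2000 is January 20, 2001.
Service was by mail, adding 5 days: January 20, 2001 + 5 days = January 25, 2001.
January 25, 2001 is a listed holiday. The next qualifying day is January 26, 2001.
The deadline is January 26, 2001; the filing on February 2, 2001 is after that date.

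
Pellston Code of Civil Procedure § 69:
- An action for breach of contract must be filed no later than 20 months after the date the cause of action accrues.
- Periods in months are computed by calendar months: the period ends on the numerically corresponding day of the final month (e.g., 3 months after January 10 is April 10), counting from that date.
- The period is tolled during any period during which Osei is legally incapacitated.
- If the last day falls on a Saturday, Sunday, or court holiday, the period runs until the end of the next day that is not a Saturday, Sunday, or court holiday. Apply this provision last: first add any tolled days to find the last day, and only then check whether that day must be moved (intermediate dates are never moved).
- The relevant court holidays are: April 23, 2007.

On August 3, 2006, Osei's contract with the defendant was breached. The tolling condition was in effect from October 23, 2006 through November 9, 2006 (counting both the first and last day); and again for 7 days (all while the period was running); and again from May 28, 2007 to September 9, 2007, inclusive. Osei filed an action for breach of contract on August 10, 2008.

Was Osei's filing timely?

20 months after August 3, 2006 is April 3, 2008.
From October 23, 2006 through November 9, 2006 inclusive is 18 days; tolling adds 18 days: April 3, 2008 + 18 days = April 21, 2008.
Tolling adds 7 days: April 21, 2008 + 7 days = April 28, 2008.
From May 28, 2007 through September 9, 2007 inclusive is 105 days; tolling adds 105 days: April 28, 2008 + 105 days = August 11, 2008.
August 11, 2008 is a Monday and not a court holiday, so no extension applies.
The deadline is August 11, 2008; the filing on August 10, 2008 is on or before that date.

Yes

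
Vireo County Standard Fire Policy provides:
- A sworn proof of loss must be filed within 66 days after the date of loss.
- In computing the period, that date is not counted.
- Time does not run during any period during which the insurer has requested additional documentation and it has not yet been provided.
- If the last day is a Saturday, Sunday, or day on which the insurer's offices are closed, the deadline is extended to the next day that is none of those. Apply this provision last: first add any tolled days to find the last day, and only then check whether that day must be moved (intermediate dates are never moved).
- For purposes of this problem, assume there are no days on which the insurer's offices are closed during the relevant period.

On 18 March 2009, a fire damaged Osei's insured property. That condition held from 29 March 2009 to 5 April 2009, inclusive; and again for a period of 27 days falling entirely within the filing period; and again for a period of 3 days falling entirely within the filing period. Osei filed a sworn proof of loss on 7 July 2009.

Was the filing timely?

No

66 days after 18 March 2009 is May 23, 2009.
From March 29, 2009 through April 5, 2009 inclusive is 8 days; tolling adds 8 days: May 23, 2009 + 8 days = May 31, 2009.
Tolling adds 27 days: May 31, 2009 + 27 days = June 27, 2009.
Tolling adds 3 days: June 27, 2009 + 3 days = June 30, 2009.
June 30, 2009 is a Tuesday and not a day on which the insurer's offices are closed, so no extension applies.
The deadline is June 30, 2009; the filing on July 7, 2009 is after that date.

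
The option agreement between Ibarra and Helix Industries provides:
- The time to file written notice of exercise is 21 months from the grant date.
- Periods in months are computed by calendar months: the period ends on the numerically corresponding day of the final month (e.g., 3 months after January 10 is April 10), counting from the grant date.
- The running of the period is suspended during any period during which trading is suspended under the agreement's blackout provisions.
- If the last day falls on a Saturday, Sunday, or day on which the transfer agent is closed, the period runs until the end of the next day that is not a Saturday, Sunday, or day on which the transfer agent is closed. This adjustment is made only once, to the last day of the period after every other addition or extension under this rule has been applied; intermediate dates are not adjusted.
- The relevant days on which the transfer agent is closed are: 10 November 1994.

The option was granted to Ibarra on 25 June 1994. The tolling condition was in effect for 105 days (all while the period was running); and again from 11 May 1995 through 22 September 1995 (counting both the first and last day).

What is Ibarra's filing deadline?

November 20, 1996

21 months after 25 June 1994 is March 25, 1996.
Tolling adds 105 days: March 25, 1996 + 105 days = July 8, 1996.
From May 11, 1995 through September 22, 1995 inclusive is 135 days; tolling adds 135 days: July 8, 1996 + 135 days = November 20, 1996.
November 20, 1996 is a Wednesday and not a day on which the transfer agent is closed, so no extension applies.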